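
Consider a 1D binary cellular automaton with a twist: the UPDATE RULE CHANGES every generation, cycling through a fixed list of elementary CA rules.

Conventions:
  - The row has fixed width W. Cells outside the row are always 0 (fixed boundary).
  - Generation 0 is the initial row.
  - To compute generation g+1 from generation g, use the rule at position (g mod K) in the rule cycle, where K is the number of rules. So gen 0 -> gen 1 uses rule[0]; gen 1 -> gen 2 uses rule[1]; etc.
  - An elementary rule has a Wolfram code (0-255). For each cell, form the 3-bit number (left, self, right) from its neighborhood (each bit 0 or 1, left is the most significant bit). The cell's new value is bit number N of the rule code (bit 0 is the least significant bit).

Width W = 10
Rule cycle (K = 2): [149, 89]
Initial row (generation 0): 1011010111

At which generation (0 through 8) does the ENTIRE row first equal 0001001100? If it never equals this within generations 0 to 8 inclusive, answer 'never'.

Answer: never

Derivation:
Gen 0: 1011010111
Gen 1 (rule 149): 1000010010
Gen 2 (rule 89): 0111001001
Gen 3 (rule 149): 0010101101
Gen 4 (rule 89): 1000001100
Gen 5 (rule 149): 1111100011
Gen 6 (rule 89): 1000111011
Gen 7 (rule 149): 1110010000
Gen 8 (rule 89): 1011001111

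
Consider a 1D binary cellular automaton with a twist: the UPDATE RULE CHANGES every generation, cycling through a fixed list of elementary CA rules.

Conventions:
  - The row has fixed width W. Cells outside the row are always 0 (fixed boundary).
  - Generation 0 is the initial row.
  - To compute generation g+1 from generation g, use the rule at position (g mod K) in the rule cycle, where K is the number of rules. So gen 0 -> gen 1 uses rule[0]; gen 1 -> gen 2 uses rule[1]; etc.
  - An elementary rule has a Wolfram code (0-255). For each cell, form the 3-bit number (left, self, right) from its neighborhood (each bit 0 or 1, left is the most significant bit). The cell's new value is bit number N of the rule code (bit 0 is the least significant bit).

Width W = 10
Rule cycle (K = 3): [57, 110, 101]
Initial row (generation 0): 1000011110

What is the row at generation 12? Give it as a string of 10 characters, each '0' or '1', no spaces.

Answer: 1000000001

Derivation:
Gen 0: 1000011110
Gen 1 (rule 57): 0111010001
Gen 2 (rule 110): 1101110011
Gen 3 (rule 101): 0110010001
Gen 4 (rule 57): 0101001100
Gen 5 (rule 110): 1111011100
Gen 6 (rule 101): 0001100101
Gen 7 (rule 57): 1101010010
Gen 8 (rule 110): 1111110110
Gen 9 (rule 101): 0000011010
Gen 10 (rule 57): 1111010101
Gen 11 (rule 110): 1001111111
Gen 12 (rule 101): 1000000001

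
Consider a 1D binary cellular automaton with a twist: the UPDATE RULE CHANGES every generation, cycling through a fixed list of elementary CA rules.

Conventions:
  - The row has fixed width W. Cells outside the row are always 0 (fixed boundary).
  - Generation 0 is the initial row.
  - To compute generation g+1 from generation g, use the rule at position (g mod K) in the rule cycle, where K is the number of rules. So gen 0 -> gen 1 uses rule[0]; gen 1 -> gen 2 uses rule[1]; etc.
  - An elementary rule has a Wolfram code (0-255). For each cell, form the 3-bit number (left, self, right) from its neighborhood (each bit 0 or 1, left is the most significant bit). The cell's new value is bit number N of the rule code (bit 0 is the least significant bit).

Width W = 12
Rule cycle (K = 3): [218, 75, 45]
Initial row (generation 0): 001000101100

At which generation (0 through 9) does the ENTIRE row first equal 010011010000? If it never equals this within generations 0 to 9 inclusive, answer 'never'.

Answer: never

Derivation:
Gen 0: 001000101100
Gen 1 (rule 218): 010101001110
Gen 2 (rule 75): 100000011010
Gen 3 (rule 45): 101111010110
Gen 4 (rule 218): 001111000111
Gen 5 (rule 75): 111001011101
Gen 6 (rule 45): 100001110011
Gen 7 (rule 218): 010011111111
Gen 8 (rule 75): 100110000001
Gen 9 (rule 45): 100100111101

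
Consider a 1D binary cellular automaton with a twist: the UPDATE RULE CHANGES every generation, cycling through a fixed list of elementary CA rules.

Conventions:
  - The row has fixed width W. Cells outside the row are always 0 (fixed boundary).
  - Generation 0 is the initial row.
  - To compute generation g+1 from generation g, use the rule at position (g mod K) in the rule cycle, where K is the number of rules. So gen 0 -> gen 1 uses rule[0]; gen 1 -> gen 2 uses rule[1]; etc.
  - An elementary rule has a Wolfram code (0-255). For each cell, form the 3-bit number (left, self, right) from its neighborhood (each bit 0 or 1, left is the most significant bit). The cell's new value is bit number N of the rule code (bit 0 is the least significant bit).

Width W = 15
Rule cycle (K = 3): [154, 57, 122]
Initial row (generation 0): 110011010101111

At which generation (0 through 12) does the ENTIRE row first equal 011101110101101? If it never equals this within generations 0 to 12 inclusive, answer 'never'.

Gen 0: 110011010101111
Gen 1 (rule 154): 101110000001110
Gen 2 (rule 57): 011001111101001
Gen 3 (rule 122): 111111000110110
Gen 4 (rule 154): 111110101100101
Gen 5 (rule 57): 100001011010010
Gen 6 (rule 122): 010010111101101
Gen 7 (rule 154): 101100111001000
Gen 8 (rule 57): 011010100100111
Gen 9 (rule 122): 111101011011101
Gen 10 (rule 154): 111000010011000
Gen 11 (rule 57): 100111001010111
Gen 12 (rule 122): 011101110101101

Answer: 12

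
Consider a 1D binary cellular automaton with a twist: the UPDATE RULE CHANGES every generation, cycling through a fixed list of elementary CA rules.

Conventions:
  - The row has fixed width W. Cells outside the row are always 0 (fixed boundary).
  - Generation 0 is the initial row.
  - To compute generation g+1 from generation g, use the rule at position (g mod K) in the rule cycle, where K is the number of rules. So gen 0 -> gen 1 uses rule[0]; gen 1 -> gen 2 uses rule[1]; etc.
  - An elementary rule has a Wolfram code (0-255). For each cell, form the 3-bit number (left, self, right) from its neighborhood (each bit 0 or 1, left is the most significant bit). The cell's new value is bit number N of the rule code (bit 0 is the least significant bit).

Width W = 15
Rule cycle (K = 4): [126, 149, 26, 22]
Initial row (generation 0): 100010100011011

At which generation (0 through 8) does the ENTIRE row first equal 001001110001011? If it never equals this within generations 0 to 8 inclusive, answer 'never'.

Gen 0: 100010100011011
Gen 1 (rule 126): 110111110111111
Gen 2 (rule 149): 000011100011110
Gen 3 (rule 26): 000110010110001
Gen 4 (rule 22): 001001110001011
Gen 5 (rule 126): 011111011011111
Gen 6 (rule 149): 001110000001110
Gen 7 (rule 26): 011001000011001
Gen 8 (rule 22): 100111100100111

Answer: 4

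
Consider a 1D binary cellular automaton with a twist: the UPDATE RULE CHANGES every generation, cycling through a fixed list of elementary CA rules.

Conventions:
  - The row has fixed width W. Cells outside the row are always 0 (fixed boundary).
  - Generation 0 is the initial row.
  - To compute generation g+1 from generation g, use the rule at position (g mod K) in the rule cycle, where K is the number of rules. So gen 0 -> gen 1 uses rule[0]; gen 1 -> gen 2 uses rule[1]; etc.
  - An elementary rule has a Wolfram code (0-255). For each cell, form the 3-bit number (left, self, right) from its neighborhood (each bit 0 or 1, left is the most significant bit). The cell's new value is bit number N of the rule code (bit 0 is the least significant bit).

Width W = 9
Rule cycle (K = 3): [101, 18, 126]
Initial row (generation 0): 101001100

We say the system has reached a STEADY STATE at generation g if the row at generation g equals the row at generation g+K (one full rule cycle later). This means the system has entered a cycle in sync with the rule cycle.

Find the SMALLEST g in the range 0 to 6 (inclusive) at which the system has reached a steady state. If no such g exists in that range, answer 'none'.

Answer: none

Derivation:
Gen 0: 101001100
Gen 1 (rule 101): 111000101
Gen 2 (rule 18): 000101000
Gen 3 (rule 126): 001111100
Gen 4 (rule 101): 100000101
Gen 5 (rule 18): 010001000
Gen 6 (rule 126): 111011100
Gen 7 (rule 101): 001100101
Gen 8 (rule 18): 010011000
Gen 9 (rule 126): 111111100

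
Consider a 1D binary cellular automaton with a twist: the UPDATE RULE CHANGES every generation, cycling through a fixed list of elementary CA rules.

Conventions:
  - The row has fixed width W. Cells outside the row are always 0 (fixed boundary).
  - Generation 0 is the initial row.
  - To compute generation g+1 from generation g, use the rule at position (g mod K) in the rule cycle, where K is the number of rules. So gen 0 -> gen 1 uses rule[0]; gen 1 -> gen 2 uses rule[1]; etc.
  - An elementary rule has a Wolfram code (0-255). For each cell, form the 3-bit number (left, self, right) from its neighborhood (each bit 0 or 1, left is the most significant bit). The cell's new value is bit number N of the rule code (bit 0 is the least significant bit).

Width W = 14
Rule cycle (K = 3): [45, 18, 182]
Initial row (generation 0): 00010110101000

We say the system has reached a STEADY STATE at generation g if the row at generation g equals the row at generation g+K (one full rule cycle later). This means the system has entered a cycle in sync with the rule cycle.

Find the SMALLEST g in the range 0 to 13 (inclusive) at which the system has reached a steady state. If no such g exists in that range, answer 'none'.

Gen 0: 00010110101000
Gen 1 (rule 45): 11011101111011
Gen 2 (rule 18): 00000000000000
Gen 3 (rule 182): 00000000000000
Gen 4 (rule 45): 11111111111111
Gen 5 (rule 18): 00000000000000
Gen 6 (rule 182): 00000000000000
Gen 7 (rule 45): 11111111111111
Gen 8 (rule 18): 00000000000000
Gen 9 (rule 182): 00000000000000
Gen 10 (rule 45): 11111111111111
Gen 11 (rule 18): 00000000000000
Gen 12 (rule 182): 00000000000000
Gen 13 (rule 45): 11111111111111
Gen 14 (rule 18): 00000000000000
Gen 15 (rule 182): 00000000000000
Gen 16 (rule 45): 11111111111111

Answer: 2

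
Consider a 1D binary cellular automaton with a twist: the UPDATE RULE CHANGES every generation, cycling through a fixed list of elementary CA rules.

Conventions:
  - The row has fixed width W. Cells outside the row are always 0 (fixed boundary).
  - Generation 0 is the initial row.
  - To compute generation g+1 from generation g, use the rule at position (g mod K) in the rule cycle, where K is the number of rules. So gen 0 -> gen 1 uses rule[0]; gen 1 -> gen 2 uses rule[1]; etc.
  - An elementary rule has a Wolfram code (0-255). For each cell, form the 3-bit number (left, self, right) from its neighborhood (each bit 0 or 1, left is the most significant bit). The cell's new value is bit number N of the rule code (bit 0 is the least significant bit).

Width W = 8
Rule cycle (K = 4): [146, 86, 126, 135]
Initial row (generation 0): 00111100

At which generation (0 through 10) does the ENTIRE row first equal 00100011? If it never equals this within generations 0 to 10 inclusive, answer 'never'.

Answer: never

Derivation:
Gen 0: 00111100
Gen 1 (rule 146): 01011010
Gen 2 (rule 86): 11001011
Gen 3 (rule 126): 11111111
Gen 4 (rule 135): 01111110
Gen 5 (rule 146): 10111101
Gen 6 (rule 86): 10000101
Gen 7 (rule 126): 11001111
Gen 8 (rule 135): 00010110
Gen 9 (rule 146): 00100001
Gen 10 (rule 86): 01110011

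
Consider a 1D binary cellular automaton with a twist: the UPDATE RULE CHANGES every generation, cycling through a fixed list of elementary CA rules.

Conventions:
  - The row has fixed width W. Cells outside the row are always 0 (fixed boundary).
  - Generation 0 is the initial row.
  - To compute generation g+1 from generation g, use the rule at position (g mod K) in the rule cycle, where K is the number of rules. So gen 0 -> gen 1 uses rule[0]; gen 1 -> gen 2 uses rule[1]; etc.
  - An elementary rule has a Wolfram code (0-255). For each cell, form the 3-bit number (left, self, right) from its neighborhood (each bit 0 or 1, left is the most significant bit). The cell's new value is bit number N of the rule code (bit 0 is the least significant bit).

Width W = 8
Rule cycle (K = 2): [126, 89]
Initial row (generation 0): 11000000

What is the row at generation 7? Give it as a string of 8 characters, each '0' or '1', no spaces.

Answer: 11111101

Derivation:
Gen 0: 11000000
Gen 1 (rule 126): 11100000
Gen 2 (rule 89): 10111111
Gen 3 (rule 126): 11100001
Gen 4 (rule 89): 10111100
Gen 5 (rule 126): 11100110
Gen 6 (rule 89): 10110111
Gen 7 (rule 126): 11111101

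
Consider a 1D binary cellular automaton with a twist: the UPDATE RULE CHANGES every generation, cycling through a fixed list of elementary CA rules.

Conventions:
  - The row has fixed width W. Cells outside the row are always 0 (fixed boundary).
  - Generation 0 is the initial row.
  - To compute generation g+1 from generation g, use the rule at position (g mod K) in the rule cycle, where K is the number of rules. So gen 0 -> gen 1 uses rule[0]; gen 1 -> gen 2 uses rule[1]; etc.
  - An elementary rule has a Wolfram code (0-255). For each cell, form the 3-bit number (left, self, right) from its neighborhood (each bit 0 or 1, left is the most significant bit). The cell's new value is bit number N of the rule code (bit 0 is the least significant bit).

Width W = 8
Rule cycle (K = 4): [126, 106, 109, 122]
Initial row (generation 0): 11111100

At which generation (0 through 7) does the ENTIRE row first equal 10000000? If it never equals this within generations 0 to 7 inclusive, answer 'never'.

Gen 0: 11111100
Gen 1 (rule 126): 10000110
Gen 2 (rule 106): 00001110
Gen 3 (rule 109): 11101010
Gen 4 (rule 122): 10110101
Gen 5 (rule 126): 11111111
Gen 6 (rule 106): 10000001
Gen 7 (rule 109): 10111101

Answer: never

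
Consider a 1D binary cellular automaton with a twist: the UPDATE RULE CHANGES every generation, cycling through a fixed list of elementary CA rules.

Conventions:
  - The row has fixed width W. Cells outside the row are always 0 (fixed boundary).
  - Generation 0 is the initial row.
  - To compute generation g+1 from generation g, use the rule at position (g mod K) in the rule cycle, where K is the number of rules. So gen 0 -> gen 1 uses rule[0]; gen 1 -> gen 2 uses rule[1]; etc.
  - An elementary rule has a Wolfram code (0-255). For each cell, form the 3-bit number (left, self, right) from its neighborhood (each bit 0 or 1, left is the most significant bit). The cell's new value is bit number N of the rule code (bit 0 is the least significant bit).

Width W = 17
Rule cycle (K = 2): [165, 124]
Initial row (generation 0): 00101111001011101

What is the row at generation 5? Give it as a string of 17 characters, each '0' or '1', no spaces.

Answer: 01011000010101000

Derivation:
Gen 0: 00101111001011101
Gen 1 (rule 165): 10110110001101011
Gen 2 (rule 124): 11111111001111111
Gen 3 (rule 165): 01111110000111110
Gen 4 (rule 124): 01000011000100011
Gen 5 (rule 165): 01011000010101000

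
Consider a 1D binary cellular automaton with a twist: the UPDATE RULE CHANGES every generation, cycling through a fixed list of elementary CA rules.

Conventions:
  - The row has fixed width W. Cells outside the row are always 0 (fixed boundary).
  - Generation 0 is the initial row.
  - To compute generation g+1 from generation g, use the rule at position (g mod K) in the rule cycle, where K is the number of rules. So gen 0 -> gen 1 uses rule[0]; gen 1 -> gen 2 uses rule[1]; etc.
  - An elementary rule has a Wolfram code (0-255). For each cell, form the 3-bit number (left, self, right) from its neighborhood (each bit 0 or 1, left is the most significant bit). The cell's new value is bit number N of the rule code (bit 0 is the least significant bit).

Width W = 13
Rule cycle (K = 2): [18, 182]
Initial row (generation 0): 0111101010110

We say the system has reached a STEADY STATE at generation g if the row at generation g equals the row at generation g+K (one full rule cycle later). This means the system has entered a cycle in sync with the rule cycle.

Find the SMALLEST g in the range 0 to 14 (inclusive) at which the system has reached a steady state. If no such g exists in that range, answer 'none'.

Answer: 7

Derivation:
Gen 0: 0111101010110
Gen 1 (rule 18): 1000000000001
Gen 2 (rule 182): 1100000000011
Gen 3 (rule 18): 0010000000100
Gen 4 (rule 182): 0111000001110
Gen 5 (rule 18): 1000100010001
Gen 6 (rule 182): 1101110111011
Gen 7 (rule 18): 0000000000000
Gen 8 (rule 182): 0000000000000
Gen 9 (rule 18): 0000000000000
Gen 10 (rule 182): 0000000000000
Gen 11 (rule 18): 0000000000000
Gen 12 (rule 182): 0000000000000
Gen 13 (rule 18): 0000000000000
Gen 14 (rule 182): 0000000000000
Gen 15 (rule 18): 0000000000000
Gen 16 (rule 182): 0000000000000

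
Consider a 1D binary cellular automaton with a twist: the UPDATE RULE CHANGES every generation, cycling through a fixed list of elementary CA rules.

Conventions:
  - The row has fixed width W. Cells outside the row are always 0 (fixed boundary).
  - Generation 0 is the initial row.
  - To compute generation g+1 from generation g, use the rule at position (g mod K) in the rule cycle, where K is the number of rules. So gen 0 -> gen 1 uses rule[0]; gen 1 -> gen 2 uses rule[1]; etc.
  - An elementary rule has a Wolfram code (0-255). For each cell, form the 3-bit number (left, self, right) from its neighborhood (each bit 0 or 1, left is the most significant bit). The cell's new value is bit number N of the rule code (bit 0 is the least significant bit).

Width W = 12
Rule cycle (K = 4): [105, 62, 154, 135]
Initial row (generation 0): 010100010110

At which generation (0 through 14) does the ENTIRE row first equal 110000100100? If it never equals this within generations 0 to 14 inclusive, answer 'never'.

Answer: never

Derivation:
Gen 0: 010100010110
Gen 1 (rule 105): 001001001110
Gen 2 (rule 62): 011111111001
Gen 3 (rule 154): 111111110110
Gen 4 (rule 135): 011111100000
Gen 5 (rule 105): 010000101111
Gen 6 (rule 62): 111001111000
Gen 7 (rule 154): 110111110100
Gen 8 (rule 135): 000011100101
Gen 9 (rule 105): 111010100010
Gen 10 (rule 62): 100111110111
Gen 11 (rule 154): 011111100110
Gen 12 (rule 135): 101111001000
Gen 13 (rule 105): 011001000011
Gen 14 (rule 62): 110111100110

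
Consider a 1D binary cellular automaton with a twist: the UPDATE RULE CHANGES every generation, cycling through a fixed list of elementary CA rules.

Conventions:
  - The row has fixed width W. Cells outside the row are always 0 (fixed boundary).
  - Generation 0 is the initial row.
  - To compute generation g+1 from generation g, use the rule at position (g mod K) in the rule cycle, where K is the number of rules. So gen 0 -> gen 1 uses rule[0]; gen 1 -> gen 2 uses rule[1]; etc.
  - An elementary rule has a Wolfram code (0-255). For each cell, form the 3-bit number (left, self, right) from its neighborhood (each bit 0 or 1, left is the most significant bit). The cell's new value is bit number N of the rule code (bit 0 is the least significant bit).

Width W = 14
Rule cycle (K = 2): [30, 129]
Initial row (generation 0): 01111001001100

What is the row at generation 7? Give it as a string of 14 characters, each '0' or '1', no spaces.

Answer: 11010011010000

Derivation:
Gen 0: 01111001001100
Gen 1 (rule 30): 11000111111010
Gen 2 (rule 129): 00010011110000
Gen 3 (rule 30): 00111110001000
Gen 4 (rule 129): 10011100100011
Gen 5 (rule 30): 11110011110110
Gen 6 (rule 129): 01100001100000
Gen 7 (rule 30): 11010011010000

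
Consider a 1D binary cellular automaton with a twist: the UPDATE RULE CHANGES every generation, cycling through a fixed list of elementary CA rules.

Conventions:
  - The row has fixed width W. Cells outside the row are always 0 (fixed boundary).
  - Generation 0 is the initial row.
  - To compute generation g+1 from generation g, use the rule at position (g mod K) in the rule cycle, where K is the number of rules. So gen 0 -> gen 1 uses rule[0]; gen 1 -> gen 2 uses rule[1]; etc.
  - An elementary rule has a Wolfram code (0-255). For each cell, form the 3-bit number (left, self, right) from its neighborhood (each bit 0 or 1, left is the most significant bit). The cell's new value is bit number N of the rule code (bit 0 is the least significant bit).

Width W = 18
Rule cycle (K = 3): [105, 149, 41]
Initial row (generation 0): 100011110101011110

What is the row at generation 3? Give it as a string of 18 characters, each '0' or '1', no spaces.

Gen 0: 100011110101011110
Gen 1 (rule 105): 001010011010110010
Gen 2 (rule 149): 101011000010001011
Gen 3 (rule 41): 010110011000100110

Answer: 010110011000100110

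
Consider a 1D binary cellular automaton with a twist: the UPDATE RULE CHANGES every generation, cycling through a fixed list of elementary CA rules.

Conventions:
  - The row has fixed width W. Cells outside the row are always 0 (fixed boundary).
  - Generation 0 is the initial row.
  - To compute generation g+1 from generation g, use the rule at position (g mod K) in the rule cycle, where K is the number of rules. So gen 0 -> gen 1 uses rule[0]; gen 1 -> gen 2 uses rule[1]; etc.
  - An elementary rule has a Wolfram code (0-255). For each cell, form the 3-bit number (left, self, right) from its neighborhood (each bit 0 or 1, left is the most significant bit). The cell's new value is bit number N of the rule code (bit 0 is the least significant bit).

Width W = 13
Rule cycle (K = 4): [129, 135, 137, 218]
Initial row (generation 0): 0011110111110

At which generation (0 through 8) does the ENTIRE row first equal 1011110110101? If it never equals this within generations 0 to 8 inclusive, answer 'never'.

Gen 0: 0011110111110
Gen 1 (rule 129): 1001100011100
Gen 2 (rule 135): 1010001101001
Gen 3 (rule 137): 0000101000000
Gen 4 (rule 218): 0001000100000
Gen 5 (rule 129): 1100010001111
Gen 6 (rule 135): 0001110110110
Gen 7 (rule 137): 1101100100100
Gen 8 (rule 218): 1101111011010

Answer: never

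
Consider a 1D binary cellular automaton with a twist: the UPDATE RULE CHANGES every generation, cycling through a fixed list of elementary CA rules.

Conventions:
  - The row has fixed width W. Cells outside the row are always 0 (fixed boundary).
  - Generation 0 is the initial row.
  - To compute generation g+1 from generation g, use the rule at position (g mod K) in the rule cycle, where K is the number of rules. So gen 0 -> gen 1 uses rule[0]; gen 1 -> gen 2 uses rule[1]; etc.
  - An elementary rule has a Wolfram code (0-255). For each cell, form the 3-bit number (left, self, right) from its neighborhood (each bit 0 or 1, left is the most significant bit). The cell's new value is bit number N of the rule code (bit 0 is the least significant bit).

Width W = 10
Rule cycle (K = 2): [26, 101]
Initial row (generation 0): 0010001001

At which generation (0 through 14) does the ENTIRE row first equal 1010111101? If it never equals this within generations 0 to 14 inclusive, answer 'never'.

Answer: never

Derivation:
Gen 0: 0010001001
Gen 1 (rule 26): 0101010110
Gen 2 (rule 101): 0111111010
Gen 3 (rule 26): 1100000001
Gen 4 (rule 101): 0101111101
Gen 5 (rule 26): 1001000000
Gen 6 (rule 101): 1001011111
Gen 7 (rule 26): 0110010000
Gen 8 (rule 101): 0010010111
Gen 9 (rule 26): 0101100100
Gen 10 (rule 101): 0110100101
Gen 11 (rule 26): 1100011000
Gen 12 (rule 101): 0101001011
Gen 13 (rule 26): 1000110010
Gen 14 (rule 101): 1010010010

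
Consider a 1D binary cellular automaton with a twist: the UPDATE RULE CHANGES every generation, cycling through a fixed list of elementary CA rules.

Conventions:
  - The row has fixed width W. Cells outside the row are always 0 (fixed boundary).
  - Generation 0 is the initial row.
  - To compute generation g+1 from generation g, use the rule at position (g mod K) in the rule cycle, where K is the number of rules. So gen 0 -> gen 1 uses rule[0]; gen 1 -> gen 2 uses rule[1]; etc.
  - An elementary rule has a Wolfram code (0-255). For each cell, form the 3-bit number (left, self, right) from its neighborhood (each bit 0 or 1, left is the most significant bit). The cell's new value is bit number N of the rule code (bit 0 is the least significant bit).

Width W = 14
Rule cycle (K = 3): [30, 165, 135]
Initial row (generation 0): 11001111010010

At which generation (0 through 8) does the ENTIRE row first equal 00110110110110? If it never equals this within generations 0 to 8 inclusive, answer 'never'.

Gen 0: 11001111010010
Gen 1 (rule 30): 10111000011111
Gen 2 (rule 165): 11010011001110
Gen 3 (rule 135): 00010100010100
Gen 4 (rule 30): 00110110110110
Gen 5 (rule 165): 10001001001000
Gen 6 (rule 135): 10111011011011
Gen 7 (rule 30): 10100010010010
Gen 8 (rule 165): 11101010010010

Answer: 4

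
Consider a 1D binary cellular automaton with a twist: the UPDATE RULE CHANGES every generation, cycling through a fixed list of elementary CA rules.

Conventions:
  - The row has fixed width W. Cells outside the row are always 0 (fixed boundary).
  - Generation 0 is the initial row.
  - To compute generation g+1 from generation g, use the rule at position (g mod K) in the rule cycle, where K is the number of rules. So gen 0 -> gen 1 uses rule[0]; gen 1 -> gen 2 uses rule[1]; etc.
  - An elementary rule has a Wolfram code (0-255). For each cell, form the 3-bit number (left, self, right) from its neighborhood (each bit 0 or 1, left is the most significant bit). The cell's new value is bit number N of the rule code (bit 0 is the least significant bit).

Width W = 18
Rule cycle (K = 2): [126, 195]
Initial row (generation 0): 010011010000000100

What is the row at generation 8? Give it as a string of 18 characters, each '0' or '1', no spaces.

Gen 0: 010011010000000100
Gen 1 (rule 126): 111111111000001110
Gen 2 (rule 195): 011111111011110110
Gen 3 (rule 126): 110000001110011111
Gen 4 (rule 195): 010111110110101111
Gen 5 (rule 126): 111100011111111001
Gen 6 (rule 195): 011101101111111010
Gen 7 (rule 126): 110111111000001111
Gen 8 (rule 195): 010011111011110111

Answer: 010011111011110111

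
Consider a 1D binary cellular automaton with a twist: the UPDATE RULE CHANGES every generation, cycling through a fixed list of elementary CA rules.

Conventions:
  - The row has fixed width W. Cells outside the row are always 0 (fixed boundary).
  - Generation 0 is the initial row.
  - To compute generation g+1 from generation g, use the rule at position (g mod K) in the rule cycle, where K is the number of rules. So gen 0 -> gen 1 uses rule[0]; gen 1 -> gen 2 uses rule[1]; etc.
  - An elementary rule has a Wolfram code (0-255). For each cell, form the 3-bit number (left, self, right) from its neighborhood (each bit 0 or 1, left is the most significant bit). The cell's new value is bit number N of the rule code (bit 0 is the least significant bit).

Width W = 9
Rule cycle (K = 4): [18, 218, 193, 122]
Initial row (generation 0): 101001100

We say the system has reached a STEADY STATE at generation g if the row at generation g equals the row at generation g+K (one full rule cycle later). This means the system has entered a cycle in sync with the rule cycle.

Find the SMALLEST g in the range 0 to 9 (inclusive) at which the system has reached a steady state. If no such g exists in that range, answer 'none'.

Answer: 6

Derivation:
Gen 0: 101001100
Gen 1 (rule 18): 000110010
Gen 2 (rule 218): 001111101
Gen 3 (rule 193): 100111100
Gen 4 (rule 122): 011100110
Gen 5 (rule 18): 100011001
Gen 6 (rule 218): 010111110
Gen 7 (rule 193): 000011110
Gen 8 (rule 122): 000110011
Gen 9 (rule 18): 001001100
Gen 10 (rule 218): 010111110
Gen 11 (rule 193): 000011110
Gen 12 (rule 122): 000110011
Gen 13 (rule 18): 001001100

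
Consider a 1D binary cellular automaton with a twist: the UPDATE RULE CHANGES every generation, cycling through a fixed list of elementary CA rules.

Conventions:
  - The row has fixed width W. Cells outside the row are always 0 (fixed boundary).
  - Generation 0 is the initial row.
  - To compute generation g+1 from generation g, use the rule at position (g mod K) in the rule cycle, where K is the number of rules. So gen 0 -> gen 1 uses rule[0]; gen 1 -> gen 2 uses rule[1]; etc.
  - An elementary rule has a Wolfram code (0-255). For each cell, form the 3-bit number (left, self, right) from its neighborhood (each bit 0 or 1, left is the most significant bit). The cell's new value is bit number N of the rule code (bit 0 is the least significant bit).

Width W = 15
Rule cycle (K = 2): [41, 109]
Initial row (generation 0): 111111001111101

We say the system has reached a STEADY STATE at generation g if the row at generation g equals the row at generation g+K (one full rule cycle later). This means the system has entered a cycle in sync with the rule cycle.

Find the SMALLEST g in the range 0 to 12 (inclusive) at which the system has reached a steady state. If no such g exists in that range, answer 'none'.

Answer: none

Derivation:
Gen 0: 111111001111101
Gen 1 (rule 41): 100000001000010
Gen 2 (rule 109): 101111101011010
Gen 3 (rule 41): 011000010110100
Gen 4 (rule 109): 011011011111101
Gen 5 (rule 41): 010110110000010
Gen 6 (rule 109): 011111110111010
Gen 7 (rule 41): 010000001100100
Gen 8 (rule 109): 010111101100101
Gen 9 (rule 41): 001100011000010
Gen 10 (rule 109): 101101011011010
Gen 11 (rule 41): 011010110110100
Gen 12 (rule 109): 011111111111101
Gen 13 (rule 41): 010000000000010
Gen 14 (rule 109): 010111111111010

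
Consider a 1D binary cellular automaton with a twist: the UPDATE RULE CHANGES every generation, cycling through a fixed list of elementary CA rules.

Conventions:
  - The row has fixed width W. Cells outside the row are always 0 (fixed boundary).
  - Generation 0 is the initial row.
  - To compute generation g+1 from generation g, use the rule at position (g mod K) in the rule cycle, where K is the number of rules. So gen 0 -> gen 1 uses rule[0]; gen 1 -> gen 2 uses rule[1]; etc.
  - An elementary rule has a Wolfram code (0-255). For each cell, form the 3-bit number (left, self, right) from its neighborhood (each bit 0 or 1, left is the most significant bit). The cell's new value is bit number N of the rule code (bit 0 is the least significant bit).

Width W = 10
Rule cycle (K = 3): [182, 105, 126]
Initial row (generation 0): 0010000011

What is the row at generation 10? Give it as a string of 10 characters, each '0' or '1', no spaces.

Gen 0: 0010000011
Gen 1 (rule 182): 0111000100
Gen 2 (rule 105): 0101010001
Gen 3 (rule 126): 1111111011
Gen 4 (rule 182): 0111110100
Gen 5 (rule 105): 0100011001
Gen 6 (rule 126): 1110111111
Gen 7 (rule 182): 0101011110
Gen 8 (rule 105): 0010110010
Gen 9 (rule 126): 0111111111
Gen 10 (rule 182): 1011111110

Answer: 1011111110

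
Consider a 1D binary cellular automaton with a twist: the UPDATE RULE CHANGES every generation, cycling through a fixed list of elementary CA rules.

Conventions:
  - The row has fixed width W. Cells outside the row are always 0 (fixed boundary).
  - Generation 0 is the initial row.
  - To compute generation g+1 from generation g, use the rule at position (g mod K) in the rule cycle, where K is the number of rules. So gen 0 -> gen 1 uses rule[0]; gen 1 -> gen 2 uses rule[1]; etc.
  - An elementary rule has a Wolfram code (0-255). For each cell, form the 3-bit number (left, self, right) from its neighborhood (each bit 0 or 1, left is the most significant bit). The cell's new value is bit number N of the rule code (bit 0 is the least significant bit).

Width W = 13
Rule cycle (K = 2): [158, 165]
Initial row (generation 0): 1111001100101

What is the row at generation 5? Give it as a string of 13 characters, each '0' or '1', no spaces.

Gen 0: 1111001100101
Gen 1 (rule 158): 1110111011101
Gen 2 (rule 165): 0101010101011
Gen 3 (rule 158): 1101010101010
Gen 4 (rule 165): 0011111111110
Gen 5 (rule 158): 0111111111101

Answer: 0111111111101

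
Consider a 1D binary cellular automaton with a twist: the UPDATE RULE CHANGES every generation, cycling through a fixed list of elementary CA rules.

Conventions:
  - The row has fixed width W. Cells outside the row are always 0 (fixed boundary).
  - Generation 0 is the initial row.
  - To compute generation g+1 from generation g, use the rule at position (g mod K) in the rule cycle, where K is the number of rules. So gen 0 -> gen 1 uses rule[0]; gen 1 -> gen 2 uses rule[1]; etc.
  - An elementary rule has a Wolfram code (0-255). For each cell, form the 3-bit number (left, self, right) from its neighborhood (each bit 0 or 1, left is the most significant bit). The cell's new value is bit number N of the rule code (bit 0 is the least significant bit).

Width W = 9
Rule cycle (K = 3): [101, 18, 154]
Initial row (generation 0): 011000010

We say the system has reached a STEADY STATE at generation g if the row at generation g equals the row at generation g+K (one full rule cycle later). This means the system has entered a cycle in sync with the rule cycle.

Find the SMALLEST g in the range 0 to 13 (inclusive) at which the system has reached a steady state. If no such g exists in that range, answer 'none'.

Answer: 5

Derivation:
Gen 0: 011000010
Gen 1 (rule 101): 001011010
Gen 2 (rule 18): 010000001
Gen 3 (rule 154): 101000010
Gen 4 (rule 101): 111011010
Gen 5 (rule 18): 000000001
Gen 6 (rule 154): 000000010
Gen 7 (rule 101): 111111010
Gen 8 (rule 18): 000000001
Gen 9 (rule 154): 000000010
Gen 10 (rule 101): 111111010
Gen 11 (rule 18): 000000001
Gen 12 (rule 154): 000000010
Gen 13 (rule 101): 111111010
Gen 14 (rule 18): 000000001
Gen 15 (rule 154): 000000010
Gen 16 (rule 101): 111111010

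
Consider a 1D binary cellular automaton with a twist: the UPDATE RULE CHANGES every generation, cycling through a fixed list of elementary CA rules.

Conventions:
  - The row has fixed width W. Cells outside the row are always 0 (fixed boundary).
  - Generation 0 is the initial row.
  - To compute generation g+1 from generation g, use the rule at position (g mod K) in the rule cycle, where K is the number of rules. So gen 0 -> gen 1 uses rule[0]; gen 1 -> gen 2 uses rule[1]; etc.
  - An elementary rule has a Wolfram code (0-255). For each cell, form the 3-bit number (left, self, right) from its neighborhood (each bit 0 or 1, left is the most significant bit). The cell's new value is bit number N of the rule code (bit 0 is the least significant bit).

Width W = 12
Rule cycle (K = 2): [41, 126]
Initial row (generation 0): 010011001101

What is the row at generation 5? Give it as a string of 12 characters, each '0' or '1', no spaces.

Answer: 100000000011

Derivation:
Gen 0: 010011001101
Gen 1 (rule 41): 000010001010
Gen 2 (rule 126): 000111011111
Gen 3 (rule 41): 110100110000
Gen 4 (rule 126): 111111111000
Gen 5 (rule 41): 100000000011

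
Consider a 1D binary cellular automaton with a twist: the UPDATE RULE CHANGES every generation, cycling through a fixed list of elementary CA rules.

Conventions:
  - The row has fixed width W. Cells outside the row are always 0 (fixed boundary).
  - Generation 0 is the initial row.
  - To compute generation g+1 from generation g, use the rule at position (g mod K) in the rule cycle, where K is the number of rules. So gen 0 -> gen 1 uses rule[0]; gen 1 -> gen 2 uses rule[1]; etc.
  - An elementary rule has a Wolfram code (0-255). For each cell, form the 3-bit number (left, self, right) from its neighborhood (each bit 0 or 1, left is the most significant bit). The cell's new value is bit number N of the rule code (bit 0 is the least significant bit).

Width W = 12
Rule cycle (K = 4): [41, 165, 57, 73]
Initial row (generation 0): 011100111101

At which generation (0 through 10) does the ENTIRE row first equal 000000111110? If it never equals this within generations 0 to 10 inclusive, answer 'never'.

Answer: 6

Derivation:
Gen 0: 011100111101
Gen 1 (rule 41): 010000100010
Gen 2 (rule 165): 010110101010
Gen 3 (rule 57): 001101010101
Gen 4 (rule 73): 101100000000
Gen 5 (rule 41): 011001111111
Gen 6 (rule 165): 000000111110
Gen 7 (rule 57): 111110100001
Gen 8 (rule 73): 100010001100
Gen 9 (rule 41): 001000101001
Gen 10 (rule 165): 101010111001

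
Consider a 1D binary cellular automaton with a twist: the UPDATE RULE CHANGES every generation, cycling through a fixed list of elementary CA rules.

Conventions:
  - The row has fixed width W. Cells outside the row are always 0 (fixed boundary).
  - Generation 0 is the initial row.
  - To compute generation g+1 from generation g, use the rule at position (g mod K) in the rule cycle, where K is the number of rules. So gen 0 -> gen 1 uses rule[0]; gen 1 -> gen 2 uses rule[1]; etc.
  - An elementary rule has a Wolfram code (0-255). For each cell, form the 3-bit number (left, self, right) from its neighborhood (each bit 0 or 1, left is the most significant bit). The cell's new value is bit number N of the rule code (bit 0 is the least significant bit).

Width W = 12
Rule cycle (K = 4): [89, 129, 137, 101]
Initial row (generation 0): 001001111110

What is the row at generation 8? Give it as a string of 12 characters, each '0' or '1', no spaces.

Answer: 010000101111

Derivation:
Gen 0: 001001111110
Gen 1 (rule 89): 100101000011
Gen 2 (rule 129): 000000011000
Gen 3 (rule 137): 111111010011
Gen 4 (rule 101): 000001110001
Gen 5 (rule 89): 111101011100
Gen 6 (rule 129): 011000001001
Gen 7 (rule 137): 010011100000
Gen 8 (rule 101): 010000101111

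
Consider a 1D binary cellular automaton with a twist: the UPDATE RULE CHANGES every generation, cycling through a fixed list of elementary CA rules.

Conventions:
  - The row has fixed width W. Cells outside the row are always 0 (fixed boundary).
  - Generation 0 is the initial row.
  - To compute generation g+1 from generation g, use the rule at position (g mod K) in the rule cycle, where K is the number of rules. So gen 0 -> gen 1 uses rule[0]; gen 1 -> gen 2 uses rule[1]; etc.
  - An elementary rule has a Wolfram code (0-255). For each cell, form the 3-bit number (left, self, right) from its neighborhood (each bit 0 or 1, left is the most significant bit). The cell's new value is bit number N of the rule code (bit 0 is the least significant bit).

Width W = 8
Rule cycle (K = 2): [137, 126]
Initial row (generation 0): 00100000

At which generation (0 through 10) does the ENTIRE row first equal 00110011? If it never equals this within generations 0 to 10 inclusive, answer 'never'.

Gen 0: 00100000
Gen 1 (rule 137): 10001111
Gen 2 (rule 126): 11011001
Gen 3 (rule 137): 10010000
Gen 4 (rule 126): 11111000
Gen 5 (rule 137): 11110011
Gen 6 (rule 126): 10011111
Gen 7 (rule 137): 00011110
Gen 8 (rule 126): 00110011
Gen 9 (rule 137): 10100010
Gen 10 (rule 126): 11110111

Answer: 8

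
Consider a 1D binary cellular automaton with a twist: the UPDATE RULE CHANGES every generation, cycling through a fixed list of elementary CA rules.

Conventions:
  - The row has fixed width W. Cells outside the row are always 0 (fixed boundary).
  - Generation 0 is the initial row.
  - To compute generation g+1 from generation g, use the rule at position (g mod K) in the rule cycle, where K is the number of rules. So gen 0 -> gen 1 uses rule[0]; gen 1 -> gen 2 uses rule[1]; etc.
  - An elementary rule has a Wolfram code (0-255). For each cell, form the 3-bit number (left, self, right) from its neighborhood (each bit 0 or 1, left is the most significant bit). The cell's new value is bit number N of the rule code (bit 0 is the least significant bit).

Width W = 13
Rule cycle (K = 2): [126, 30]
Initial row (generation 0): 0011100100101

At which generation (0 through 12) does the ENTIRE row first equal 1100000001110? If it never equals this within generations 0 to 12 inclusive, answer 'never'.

Answer: 9

Derivation:
Gen 0: 0011100100101
Gen 1 (rule 126): 0110111111111
Gen 2 (rule 30): 1100100000000
Gen 3 (rule 126): 1111110000000
Gen 4 (rule 30): 1000001000000
Gen 5 (rule 126): 1100011100000
Gen 6 (rule 30): 1010110010000
Gen 7 (rule 126): 1111111111000
Gen 8 (rule 30): 1000000000100
Gen 9 (rule 126): 1100000001110
Gen 10 (rule 30): 1010000011001
Gen 11 (rule 126): 1111000111111
Gen 12 (rule 30): 1000101100000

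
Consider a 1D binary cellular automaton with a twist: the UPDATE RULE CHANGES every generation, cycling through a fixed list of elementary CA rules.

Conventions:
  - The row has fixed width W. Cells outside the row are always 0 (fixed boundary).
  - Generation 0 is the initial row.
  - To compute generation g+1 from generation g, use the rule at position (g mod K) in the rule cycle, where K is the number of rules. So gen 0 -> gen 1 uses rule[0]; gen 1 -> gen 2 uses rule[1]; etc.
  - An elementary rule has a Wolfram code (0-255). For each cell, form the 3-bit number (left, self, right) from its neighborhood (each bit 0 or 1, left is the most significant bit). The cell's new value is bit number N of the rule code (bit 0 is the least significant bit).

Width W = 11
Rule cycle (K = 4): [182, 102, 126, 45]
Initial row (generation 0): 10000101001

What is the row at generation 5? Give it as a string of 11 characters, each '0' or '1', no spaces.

Gen 0: 10000101001
Gen 1 (rule 182): 11001111111
Gen 2 (rule 102): 01010000001
Gen 3 (rule 126): 11111000011
Gen 4 (rule 45): 10000011010
Gen 5 (rule 182): 11000100111

Answer: 11000100111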